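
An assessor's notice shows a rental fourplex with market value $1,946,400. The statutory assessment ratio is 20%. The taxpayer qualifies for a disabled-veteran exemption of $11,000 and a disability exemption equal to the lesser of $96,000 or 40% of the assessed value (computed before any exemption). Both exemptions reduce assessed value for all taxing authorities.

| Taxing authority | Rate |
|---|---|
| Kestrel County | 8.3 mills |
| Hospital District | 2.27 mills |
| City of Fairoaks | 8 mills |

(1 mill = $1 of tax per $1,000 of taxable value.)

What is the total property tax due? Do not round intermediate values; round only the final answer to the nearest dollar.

$5,242

Assessed value = $1,946,400 × 0.2 = $389,280
Disability exemption = min($96,000, 40% × $389,280) = min($96,000, $155,712) = $96,000 (dollar cap binds)
Taxable value = $389,280 − $11,000 − $96,000 = $282,280
Kestrel County: $282,280 × 0.0083 = $2,342.924
Hospital District: $282,280 × 0.00227 = $640.7756
City of Fairoaks: $282,280 × 0.008 = $2,258.24
Total = $5,241.9396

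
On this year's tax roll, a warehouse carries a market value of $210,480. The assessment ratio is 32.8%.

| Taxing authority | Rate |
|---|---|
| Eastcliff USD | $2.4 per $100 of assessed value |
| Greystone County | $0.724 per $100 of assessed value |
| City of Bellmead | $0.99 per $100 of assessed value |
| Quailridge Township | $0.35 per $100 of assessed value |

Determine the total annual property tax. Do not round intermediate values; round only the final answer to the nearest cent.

$3,081.83

Assessed value = $210,480 × 0.328 = $69,037.44
Eastcliff USD: $69,037.44 × 0.024 = $1,656.89856
Greystone County: $69,037.44 × 0.00724 = $499.8310656
City of Bellmead: $69,037.44 × 0.0099 = $683.470656
Quailridge Township: $69,037.44 × 0.0035 = $241.63104
Total = $1,656.89856 + $499.8310656 + $683.470656 + $241.63104 = $3,081.8313216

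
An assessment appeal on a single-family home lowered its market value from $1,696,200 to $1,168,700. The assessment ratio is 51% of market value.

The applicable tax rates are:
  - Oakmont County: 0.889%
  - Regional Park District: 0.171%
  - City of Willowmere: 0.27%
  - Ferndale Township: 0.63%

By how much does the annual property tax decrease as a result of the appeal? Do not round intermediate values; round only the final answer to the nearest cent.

Old assessed value = $1,696,200 × 0.51 = $865,062
New assessed value = $1,168,700 × 0.51 = $596,037
Combined rate = 0.00889 + 0.00171 + 0.0027 + 0.0063 = 0.0196
Old tax = $865,062 × 0.0196 = $16,955.2152
New tax = $596,037 × 0.0196 = $11,682.3252
Reduction = $16,955.2152 − $11,682.3252 = $5,272.89

$5,272.89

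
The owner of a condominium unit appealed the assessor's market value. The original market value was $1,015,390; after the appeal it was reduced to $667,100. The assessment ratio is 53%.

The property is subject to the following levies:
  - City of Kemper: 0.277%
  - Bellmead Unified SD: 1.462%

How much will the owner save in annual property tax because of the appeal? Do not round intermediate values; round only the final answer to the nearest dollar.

Old assessed value = $1,015,390 × 0.53 = $538,156.7
New assessed value = $667,100 × 0.53 = $353,563
Combined rate = 0.00277 + 0.01462 = 0.01739
Old tax = $538,156.7 × 0.01739 = $9,358.545013
New tax = $353,563 × 0.01739 = $6,148.46057
Reduction = $9,358.545013 − $6,148.46057 = $3,210.084443

$3,210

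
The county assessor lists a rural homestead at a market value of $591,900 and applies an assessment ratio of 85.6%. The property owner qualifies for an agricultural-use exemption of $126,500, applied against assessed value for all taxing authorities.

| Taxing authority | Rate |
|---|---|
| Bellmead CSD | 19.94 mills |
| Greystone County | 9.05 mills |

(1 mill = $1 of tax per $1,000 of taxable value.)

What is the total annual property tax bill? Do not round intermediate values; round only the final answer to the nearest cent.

$11,021.02

Assessed value = $591,900 × 0.856 = $506,666.4
Taxable value = $506,666.4 − $126,500 = $380,166.4
Bellmead CSD: $380,166.4 × 0.01994 = $7,580.518016
Greystone County: $380,166.4 × 0.00905 = $3,440.50592
Total = $7,580.518016 + $3,440.50592 = $11,021.023936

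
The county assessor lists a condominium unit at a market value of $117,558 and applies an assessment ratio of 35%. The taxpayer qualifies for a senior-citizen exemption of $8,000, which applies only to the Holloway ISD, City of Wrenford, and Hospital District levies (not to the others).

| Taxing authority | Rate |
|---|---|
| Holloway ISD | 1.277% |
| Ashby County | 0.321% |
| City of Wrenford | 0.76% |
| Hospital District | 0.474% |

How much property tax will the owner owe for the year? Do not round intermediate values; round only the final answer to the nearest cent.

$964.35

Assessed value = $117,558 × 0.35 = $41,145.3
Holloway ISD: ($41,145.3 − $8,000) × 0.01277 = $33,145.3 × 0.01277 = $423.265481
Ashby County: $41,145.3 × 0.00321 = $132.076413
City of Wrenford: ($41,145.3 − $8,000) × 0.0076 = $33,145.3 × 0.0076 = $251.90428
Hospital District: ($41,145.3 − $8,000) × 0.00474 = $33,145.3 × 0.00474 = $157.108722
Total = $964.354896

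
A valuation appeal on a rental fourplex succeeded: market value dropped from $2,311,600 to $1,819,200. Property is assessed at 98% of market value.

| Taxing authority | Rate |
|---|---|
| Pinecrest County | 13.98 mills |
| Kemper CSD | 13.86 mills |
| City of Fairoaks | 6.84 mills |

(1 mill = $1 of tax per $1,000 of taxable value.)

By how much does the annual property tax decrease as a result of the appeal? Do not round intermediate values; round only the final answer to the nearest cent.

$16,734.90

Old assessed value = $2,311,600 × 0.98 = $2,265,368
New assessed value = $1,819,200 × 0.98 = $1,782,816
Combined rate = 0.01398 + 0.01386 + 0.00684 = 0.03468
Old tax = $2,265,368 × 0.03468 = $78,562.96224
New tax = $1,782,816 × 0.03468 = $61,828.05888
Reduction = $78,562.96224 − $61,828.05888 = $16,734.90336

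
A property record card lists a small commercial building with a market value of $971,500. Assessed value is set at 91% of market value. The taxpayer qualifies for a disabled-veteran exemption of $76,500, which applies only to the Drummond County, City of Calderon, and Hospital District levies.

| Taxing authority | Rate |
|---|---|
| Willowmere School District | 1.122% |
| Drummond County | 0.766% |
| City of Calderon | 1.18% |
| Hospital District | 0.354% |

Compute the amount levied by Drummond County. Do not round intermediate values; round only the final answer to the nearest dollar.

$6,186

Assessed value = $971,500 × 0.91 = $884,065
Drummond County taxable value = $884,065 − $76,500 = $807,565
Drummond County levy = $807,565 × 0.00766 = $6,185.9479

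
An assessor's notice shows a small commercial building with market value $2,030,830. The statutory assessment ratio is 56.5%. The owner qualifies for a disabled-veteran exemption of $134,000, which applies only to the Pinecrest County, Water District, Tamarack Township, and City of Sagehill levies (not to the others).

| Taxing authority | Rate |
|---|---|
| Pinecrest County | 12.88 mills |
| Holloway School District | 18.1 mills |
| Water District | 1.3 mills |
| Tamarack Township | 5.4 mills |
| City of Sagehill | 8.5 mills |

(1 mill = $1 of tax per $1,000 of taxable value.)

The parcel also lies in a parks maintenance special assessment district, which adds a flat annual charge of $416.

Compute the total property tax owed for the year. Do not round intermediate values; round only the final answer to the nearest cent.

$49,641.09

Assessed value = $2,030,830 × 0.565 = $1,147,418.95
Pinecrest County: ($1,147,418.95 − $134,000) × 0.01288 = $1,013,418.95 × 0.01288 = $13,052.836076
Holloway School District: $1,147,418.95 × 0.0181 = $20,768.282995
Water District: ($1,147,418.95 − $134,000) × 0.0013 = $1,013,418.95 × 0.0013 = $1,317.444635
Tamarack Township: ($1,147,418.95 − $134,000) × 0.0054 = $1,013,418.95 × 0.0054 = $5,472.46233
City of Sagehill: ($1,147,418.95 − $134,000) × 0.0085 = $1,013,418.95 × 0.0085 = $8,614.061075
Levies subtotal = $49,225.087111
Total = $49,225.087111 + $416 = $49,641.087111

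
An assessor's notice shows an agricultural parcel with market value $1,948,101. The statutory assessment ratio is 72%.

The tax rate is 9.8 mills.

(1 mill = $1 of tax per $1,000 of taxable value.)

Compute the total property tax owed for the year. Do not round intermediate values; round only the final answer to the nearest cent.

$13,745.80

Assessed value = $1,948,101 × 0.72 = $1,402,632.72
Tax = $1,402,632.72 × 0.0098 = $13,745.800656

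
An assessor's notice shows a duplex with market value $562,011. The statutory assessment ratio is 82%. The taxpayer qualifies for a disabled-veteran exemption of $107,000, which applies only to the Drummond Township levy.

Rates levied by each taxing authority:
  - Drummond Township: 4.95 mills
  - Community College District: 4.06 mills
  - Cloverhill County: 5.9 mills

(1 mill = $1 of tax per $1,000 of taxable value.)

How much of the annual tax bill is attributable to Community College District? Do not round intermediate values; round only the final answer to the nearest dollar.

$1,871

Assessed value = $562,011 × 0.82 = $460,849.02
Community College District taxable value = $460,849.02 (exemption does not apply)
Community College District levy = $460,849.02 × 0.00406 = $1,871.0470212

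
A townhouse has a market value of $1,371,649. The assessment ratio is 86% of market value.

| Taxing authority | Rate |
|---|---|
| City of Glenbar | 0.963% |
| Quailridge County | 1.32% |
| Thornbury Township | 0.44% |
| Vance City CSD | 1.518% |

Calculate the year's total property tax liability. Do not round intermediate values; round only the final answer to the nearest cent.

$50,027.61

Assessed value = $1,371,649 × 0.86 = $1,179,618.14
City of Glenbar: $1,179,618.14 × 0.00963 = $11,359.7226882
Quailridge County: $1,179,618.14 × 0.0132 = $15,570.959448
Thornbury Township: $1,179,618.14 × 0.0044 = $5,190.319816
Vance City CSD: $1,179,618.14 × 0.01518 = $17,906.6033652
Total = $11,359.7226882 + $15,570.959448 + $5,190.319816 + $17,906.6033652 = $50,027.6053174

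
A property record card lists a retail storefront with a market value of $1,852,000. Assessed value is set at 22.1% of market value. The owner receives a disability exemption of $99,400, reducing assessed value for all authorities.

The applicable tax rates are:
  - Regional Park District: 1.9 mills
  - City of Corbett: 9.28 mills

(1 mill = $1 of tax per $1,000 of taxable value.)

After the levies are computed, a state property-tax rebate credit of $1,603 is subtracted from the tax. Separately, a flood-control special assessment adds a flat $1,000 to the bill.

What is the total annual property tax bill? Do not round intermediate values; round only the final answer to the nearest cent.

$2,861.59

Assessed value = $1,852,000 × 0.221 = $409,292
Taxable value = $409,292 − $99,400 = $309,892
Regional Park District: $309,892 × 0.0019 = $588.7948
City of Corbett: $309,892 × 0.00928 = $2,875.79776
Levies subtotal = $3,464.59256
After credit = $3,464.59256 − $1,603 = $1,861.59256
Total = $1,861.59256 + $1,000 = $2,861.59256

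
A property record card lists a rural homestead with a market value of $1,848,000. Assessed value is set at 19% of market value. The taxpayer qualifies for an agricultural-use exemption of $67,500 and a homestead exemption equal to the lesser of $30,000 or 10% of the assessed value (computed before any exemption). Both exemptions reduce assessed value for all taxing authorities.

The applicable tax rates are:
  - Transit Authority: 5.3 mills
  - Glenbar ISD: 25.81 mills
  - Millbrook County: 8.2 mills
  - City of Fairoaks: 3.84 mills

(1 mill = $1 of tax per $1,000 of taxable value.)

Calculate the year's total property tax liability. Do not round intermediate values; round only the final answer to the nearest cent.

$10,943.70

Assessed value = $1,848,000 × 0.19 = $351,120
Homestead exemption = min($30,000, 10% × $351,120) = min($30,000, $35,112) = $30,000 (dollar cap binds)
Taxable value = $351,120 − $67,500 − $30,000 = $253,620
Transit Authority: $253,620 × 0.0053 = $1,344.186
Glenbar ISD: $253,620 × 0.02581 = $6,545.9322
Millbrook County: $253,620 × 0.0082 = $2,079.684
City of Fairoaks: $253,620 × 0.00384 = $973.9008
Total = $10,943.703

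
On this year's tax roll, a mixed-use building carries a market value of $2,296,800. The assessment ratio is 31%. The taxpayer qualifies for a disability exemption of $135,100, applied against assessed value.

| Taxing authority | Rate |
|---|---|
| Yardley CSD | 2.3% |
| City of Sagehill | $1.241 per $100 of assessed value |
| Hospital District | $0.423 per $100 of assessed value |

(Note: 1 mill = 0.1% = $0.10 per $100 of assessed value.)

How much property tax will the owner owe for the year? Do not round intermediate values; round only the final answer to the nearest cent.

$22,868.63

Assessed value = $2,296,800 × 0.31 = $712,008
Taxable value = $712,008 − $135,100 = $576,908
Yardley CSD: $576,908 × 0.023 = $13,268.884
City of Sagehill: $576,908 × 0.01241 = $7,159.42828
Hospital District: $576,908 × 0.00423 = $2,440.32084
Total = $22,868.63312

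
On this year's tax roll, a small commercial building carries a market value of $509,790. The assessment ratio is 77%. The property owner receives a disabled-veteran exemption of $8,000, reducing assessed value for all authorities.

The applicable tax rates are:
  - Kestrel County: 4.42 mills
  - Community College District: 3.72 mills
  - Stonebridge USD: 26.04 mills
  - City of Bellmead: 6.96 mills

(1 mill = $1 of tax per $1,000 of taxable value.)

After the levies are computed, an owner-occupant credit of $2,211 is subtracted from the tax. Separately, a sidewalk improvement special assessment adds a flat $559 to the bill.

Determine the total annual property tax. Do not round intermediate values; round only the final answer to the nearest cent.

Assessed value = $509,790 × 0.77 = $392,538.3
Taxable value = $392,538.3 − $8,000 = $384,538.3
Kestrel County: $384,538.3 × 0.00442 = $1,699.659286
Community College District: $384,538.3 × 0.00372 = $1,430.482476
Stonebridge USD: $384,538.3 × 0.02604 = $10,013.377332
City of Bellmead: $384,538.3 × 0.00696 = $2,676.386568
Levies subtotal = $15,819.905662
After credit = $15,819.905662 − $2,211 = $13,608.905662
Total = $13,608.905662 + $559 = $14,167.905662

$14,167.91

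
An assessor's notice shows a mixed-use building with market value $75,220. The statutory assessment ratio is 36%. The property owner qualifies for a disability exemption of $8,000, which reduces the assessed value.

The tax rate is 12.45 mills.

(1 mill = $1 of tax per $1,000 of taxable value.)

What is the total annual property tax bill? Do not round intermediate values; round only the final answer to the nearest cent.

$237.54

Assessed value = $75,220 × 0.36 = $27,079.2
Taxable value = $27,079.2 − $8,000 = $19,079.2
Tax = $19,079.2 × 0.01245 = $237.53604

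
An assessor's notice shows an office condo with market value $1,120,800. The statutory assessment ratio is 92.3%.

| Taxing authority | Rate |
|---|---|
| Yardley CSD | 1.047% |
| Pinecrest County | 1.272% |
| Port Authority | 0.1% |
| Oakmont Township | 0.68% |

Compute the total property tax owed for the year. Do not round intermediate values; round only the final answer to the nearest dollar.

Assessed value = $1,120,800 × 0.923 = $1,034,498.4
Yardley CSD: $1,034,498.4 × 0.01047 = $10,831.198248
Pinecrest County: $1,034,498.4 × 0.01272 = $13,158.819648
Port Authority: $1,034,498.4 × 0.001 = $1,034.4984
Oakmont Township: $1,034,498.4 × 0.0068 = $7,034.58912
Total = $10,831.198248 + $13,158.819648 + $1,034.4984 + $7,034.58912 = $32,059.105416

$32,059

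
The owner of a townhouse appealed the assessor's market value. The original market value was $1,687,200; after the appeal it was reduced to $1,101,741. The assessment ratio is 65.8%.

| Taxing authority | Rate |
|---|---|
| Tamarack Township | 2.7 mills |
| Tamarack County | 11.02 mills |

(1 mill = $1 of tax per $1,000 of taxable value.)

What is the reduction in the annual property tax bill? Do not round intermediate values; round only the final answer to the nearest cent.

Old assessed value = $1,687,200 × 0.658 = $1,110,177.6
New assessed value = $1,101,741 × 0.658 = $724,945.578
Combined rate = 0.0027 + 0.01102 = 0.01372
Old tax = $1,110,177.6 × 0.01372 = $15,231.636672
New tax = $724,945.578 × 0.01372 = $9,946.25333016
Reduction = $15,231.636672 − $9,946.25333016 = $5,285.38334184

$5,285.38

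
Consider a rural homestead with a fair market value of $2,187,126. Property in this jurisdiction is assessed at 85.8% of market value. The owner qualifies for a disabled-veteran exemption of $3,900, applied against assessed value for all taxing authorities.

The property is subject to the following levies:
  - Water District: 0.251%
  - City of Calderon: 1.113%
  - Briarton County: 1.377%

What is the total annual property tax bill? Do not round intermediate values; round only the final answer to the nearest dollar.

Assessed value = $2,187,126 × 0.858 = $1,876,554.108
Taxable value = $1,876,554.108 − $3,900 = $1,872,654.108
Water District: $1,872,654.108 × 0.00251 = $4,700.36181108
City of Calderon: $1,872,654.108 × 0.01113 = $20,842.64022204
Briarton County: $1,872,654.108 × 0.01377 = $25,786.44706716
Total = $4,700.36181108 + $20,842.64022204 + $25,786.44706716 = $51,329.44910028

$51,329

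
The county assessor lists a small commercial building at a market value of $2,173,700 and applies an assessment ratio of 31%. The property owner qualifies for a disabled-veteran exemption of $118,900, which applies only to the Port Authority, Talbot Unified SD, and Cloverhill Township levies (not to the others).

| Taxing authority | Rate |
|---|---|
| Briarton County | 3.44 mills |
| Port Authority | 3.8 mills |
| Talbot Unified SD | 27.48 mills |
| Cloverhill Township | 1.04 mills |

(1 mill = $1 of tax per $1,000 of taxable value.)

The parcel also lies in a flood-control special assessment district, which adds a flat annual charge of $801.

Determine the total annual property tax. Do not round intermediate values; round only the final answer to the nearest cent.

Assessed value = $2,173,700 × 0.31 = $673,847
Briarton County: $673,847 × 0.00344 = $2,318.03368
Port Authority: ($673,847 − $118,900) × 0.0038 = $554,947 × 0.0038 = $2,108.7986
Talbot Unified SD: ($673,847 − $118,900) × 0.02748 = $554,947 × 0.02748 = $15,249.94356
Cloverhill Township: ($673,847 − $118,900) × 0.00104 = $554,947 × 0.00104 = $577.14488
Levies subtotal = $20,253.92072
Total = $20,253.92072 + $801 = $21,054.92072

$21,054.92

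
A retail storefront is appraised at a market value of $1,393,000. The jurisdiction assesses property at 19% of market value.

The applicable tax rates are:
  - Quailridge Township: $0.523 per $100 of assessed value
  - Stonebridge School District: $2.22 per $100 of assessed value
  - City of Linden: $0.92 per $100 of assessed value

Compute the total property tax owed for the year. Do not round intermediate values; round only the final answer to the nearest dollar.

Assessed value = $1,393,000 × 0.19 = $264,670
Quailridge Township: $264,670 × 0.00523 = $1,384.2241
Stonebridge School District: $264,670 × 0.0222 = $5,875.674
City of Linden: $264,670 × 0.0092 = $2,434.964
Total = $1,384.2241 + $5,875.674 + $2,434.964 = $9,694.8621

$9,695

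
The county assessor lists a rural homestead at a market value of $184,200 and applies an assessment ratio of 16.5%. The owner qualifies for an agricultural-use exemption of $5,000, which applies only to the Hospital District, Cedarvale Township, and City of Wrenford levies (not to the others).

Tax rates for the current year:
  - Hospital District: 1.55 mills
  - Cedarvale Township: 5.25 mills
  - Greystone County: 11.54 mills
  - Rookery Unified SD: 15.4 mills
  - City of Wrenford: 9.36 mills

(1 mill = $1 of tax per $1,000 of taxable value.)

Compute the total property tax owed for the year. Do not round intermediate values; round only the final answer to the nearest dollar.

Assessed value = $184,200 × 0.165 = $30,393
Hospital District: ($30,393 − $5,000) × 0.00155 = $25,393 × 0.00155 = $39.35915
Cedarvale Township: ($30,393 − $5,000) × 0.00525 = $25,393 × 0.00525 = $133.31325
Greystone County: $30,393 × 0.01154 = $350.73522
Rookery Unified SD: $30,393 × 0.0154 = $468.0522
City of Wrenford: ($30,393 − $5,000) × 0.00936 = $25,393 × 0.00936 = $237.67848
Total = $1,229.1383

$1,229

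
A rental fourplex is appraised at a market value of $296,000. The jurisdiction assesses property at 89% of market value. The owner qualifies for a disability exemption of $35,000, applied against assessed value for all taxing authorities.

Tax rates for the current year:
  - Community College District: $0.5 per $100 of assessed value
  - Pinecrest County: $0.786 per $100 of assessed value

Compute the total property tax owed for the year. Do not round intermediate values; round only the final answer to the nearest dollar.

$2,938

Assessed value = $296,000 × 0.89 = $263,440
Taxable value = $263,440 − $35,000 = $228,440
Community College District: $228,440 × 0.005 = $1,142.2
Pinecrest County: $228,440 × 0.00786 = $1,795.5384
Total = $1,142.2 + $1,795.5384 = $2,937.7384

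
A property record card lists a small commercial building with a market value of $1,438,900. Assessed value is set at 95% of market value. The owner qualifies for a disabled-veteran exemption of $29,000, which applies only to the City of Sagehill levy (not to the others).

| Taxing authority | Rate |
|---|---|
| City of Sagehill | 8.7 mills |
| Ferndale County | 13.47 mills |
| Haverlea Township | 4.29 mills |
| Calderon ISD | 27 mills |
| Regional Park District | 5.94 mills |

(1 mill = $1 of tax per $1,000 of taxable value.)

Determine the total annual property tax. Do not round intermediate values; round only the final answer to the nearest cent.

Assessed value = $1,438,900 × 0.95 = $1,366,955
City of Sagehill: ($1,366,955 − $29,000) × 0.0087 = $1,337,955 × 0.0087 = $11,640.2085
Ferndale County: $1,366,955 × 0.01347 = $18,412.88385
Haverlea Township: $1,366,955 × 0.00429 = $5,864.23695
Calderon ISD: $1,366,955 × 0.027 = $36,907.785
Regional Park District: $1,366,955 × 0.00594 = $8,119.7127
Total = $80,944.827

$80,944.83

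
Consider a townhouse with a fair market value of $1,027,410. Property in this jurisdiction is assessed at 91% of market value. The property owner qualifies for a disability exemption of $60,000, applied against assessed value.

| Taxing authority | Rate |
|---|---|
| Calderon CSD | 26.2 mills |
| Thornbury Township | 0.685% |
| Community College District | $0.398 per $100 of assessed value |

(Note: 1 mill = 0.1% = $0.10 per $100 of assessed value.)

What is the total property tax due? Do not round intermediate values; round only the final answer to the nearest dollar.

$32,399

Assessed value = $1,027,410 × 0.91 = $934,943.1
Taxable value = $934,943.1 − $60,000 = $874,943.1
Calderon CSD: $874,943.1 × 0.0262 = $22,923.50922
Thornbury Township: $874,943.1 × 0.00685 = $5,993.360235
Community College District: $874,943.1 × 0.00398 = $3,482.273538
Total = $32,399.142993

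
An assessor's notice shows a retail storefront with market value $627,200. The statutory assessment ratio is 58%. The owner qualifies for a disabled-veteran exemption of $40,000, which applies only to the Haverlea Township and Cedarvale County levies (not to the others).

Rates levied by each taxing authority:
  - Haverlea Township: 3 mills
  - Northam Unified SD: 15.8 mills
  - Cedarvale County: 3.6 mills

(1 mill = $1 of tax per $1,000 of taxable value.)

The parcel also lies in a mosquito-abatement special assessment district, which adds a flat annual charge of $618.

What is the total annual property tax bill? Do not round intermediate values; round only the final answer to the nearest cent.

Assessed value = $627,200 × 0.58 = $363,776
Haverlea Township: ($363,776 − $40,000) × 0.003 = $323,776 × 0.003 = $971.328
Northam Unified SD: $363,776 × 0.0158 = $5,747.6608
Cedarvale County: ($363,776 − $40,000) × 0.0036 = $323,776 × 0.0036 = $1,165.5936
Levies subtotal = $7,884.5824
Total = $7,884.5824 + $618 = $8,502.5824

$8,502.58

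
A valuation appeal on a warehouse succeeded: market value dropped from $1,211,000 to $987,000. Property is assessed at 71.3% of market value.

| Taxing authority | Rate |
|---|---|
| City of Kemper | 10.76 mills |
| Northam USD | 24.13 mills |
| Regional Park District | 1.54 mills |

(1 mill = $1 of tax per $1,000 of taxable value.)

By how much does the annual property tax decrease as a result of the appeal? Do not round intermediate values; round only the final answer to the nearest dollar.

Old assessed value = $1,211,000 × 0.713 = $863,443
New assessed value = $987,000 × 0.713 = $703,731
Combined rate = 0.01076 + 0.02413 + 0.00154 = 0.03643
Old tax = $863,443 × 0.03643 = $31,455.22849
New tax = $703,731 × 0.03643 = $25,636.92033
Reduction = $31,455.22849 − $25,636.92033 = $5,818.30816

$5,818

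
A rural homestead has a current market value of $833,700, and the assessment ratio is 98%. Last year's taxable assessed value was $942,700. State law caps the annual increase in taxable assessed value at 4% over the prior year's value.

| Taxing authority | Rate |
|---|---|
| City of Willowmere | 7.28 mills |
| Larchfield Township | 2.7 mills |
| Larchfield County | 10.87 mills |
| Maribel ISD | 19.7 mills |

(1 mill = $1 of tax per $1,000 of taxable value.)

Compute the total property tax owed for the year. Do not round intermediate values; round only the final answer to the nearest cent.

Uncapped assessed value = $833,700 × 0.98 = $817,026
Cap limit = $942,700 × 1.04 = $980,408
Taxable assessed value = min($817,026, $980,408) = $817,026 (cap does not bind)
City of Willowmere: $817,026 × 0.00728 = $5,947.94928
Larchfield Township: $817,026 × 0.0027 = $2,205.9702
Larchfield County: $817,026 × 0.01087 = $8,881.07262
Maribel ISD: $817,026 × 0.0197 = $16,095.4122
Total = $33,130.4043

$33,130.40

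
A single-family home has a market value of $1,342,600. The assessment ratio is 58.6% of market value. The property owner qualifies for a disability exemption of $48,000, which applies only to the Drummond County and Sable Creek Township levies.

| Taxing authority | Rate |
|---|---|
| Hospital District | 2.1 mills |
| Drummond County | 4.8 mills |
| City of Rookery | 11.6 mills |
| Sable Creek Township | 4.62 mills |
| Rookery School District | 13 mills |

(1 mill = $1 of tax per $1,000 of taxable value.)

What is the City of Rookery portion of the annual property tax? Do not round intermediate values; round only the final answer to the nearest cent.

Assessed value = $1,342,600 × 0.586 = $786,763.6
City of Rookery taxable value = $786,763.6 (exemption does not apply)
City of Rookery levy = $786,763.6 × 0.0116 = $9,126.45776

$9,126.46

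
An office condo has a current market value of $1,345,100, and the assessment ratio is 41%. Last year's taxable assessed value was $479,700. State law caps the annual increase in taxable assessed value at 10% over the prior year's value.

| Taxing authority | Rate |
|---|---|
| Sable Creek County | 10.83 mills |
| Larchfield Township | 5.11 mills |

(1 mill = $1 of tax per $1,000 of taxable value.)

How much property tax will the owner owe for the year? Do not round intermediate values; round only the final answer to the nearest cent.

Uncapped assessed value = $1,345,100 × 0.41 = $551,491
Cap limit = $479,700 × 1.1 = $527,670
Taxable assessed value = min($551,491, $527,670) = $527,670 (cap binds)
Sable Creek County: $527,670 × 0.01083 = $5,714.6661
Larchfield Township: $527,670 × 0.00511 = $2,696.3937
Total = $8,411.0598

$8,411.06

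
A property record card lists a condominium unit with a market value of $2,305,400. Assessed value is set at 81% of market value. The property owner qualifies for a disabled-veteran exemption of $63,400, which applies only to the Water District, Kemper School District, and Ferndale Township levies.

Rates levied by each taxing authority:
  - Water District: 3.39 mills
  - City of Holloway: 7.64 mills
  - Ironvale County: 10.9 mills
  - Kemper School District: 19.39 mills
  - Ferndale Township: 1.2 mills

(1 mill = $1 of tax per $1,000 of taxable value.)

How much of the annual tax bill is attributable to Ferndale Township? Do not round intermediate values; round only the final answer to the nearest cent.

$2,164.77

Assessed value = $2,305,400 × 0.81 = $1,867,374
Ferndale Township taxable value = $1,867,374 − $63,400 = $1,803,974
Ferndale Township levy = $1,803,974 × 0.0012 = $2,164.7688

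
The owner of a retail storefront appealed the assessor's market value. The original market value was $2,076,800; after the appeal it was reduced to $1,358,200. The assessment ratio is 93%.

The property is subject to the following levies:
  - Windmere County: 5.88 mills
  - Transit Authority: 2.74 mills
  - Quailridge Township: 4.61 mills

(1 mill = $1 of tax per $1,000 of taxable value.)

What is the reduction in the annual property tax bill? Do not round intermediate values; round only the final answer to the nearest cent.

$8,841.58

Old assessed value = $2,076,800 × 0.93 = $1,931,424
New assessed value = $1,358,200 × 0.93 = $1,263,126
Combined rate = 0.00588 + 0.00274 + 0.00461 = 0.01323
Old tax = $1,931,424 × 0.01323 = $25,552.73952
New tax = $1,263,126 × 0.01323 = $16,711.15698
Reduction = $25,552.73952 − $16,711.15698 = $8,841.58254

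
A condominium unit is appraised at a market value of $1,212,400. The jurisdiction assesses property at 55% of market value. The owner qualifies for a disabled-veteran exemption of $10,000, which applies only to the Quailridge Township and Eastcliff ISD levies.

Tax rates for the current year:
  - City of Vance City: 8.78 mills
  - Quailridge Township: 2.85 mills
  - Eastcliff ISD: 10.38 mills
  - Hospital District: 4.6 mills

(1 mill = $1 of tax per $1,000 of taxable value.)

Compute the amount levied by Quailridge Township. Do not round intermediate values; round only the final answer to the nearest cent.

$1,871.94

Assessed value = $1,212,400 × 0.55 = $666,820
Quailridge Township taxable value = $666,820 − $10,000 = $656,820
Quailridge Township levy = $656,820 × 0.00285 = $1,871.937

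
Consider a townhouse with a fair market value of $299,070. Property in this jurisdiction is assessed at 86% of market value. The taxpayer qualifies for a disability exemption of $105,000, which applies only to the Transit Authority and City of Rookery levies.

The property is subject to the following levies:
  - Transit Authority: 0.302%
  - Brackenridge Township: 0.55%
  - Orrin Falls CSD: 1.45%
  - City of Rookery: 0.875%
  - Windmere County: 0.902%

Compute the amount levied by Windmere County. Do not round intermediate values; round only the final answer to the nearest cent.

$2,319.95

Assessed value = $299,070 × 0.86 = $257,200.2
Windmere County taxable value = $257,200.2 (exemption does not apply)
Windmere County levy = $257,200.2 × 0.00902 = $2,319.945804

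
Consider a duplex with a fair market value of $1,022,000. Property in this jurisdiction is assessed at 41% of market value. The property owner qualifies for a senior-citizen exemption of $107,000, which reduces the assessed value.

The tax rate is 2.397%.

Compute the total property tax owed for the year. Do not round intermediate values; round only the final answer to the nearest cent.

$7,479.12

Assessed value = $1,022,000 × 0.41 = $419,020
Taxable value = $419,020 − $107,000 = $312,020
Tax = $312,020 × 0.02397 = $7,479.1194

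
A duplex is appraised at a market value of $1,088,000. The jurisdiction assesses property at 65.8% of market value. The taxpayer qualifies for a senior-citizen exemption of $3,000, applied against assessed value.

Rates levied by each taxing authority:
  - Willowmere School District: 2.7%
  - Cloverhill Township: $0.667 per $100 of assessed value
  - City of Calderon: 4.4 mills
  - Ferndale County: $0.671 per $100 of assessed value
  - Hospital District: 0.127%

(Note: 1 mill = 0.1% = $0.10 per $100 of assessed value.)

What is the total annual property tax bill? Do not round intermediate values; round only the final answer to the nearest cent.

$32,829.23

Assessed value = $1,088,000 × 0.658 = $715,904
Taxable value = $715,904 − $3,000 = $712,904
Willowmere School District: $712,904 × 0.027 = $19,248.408
Cloverhill Township: $712,904 × 0.00667 = $4,755.06968
City of Calderon: $712,904 × 0.0044 = $3,136.7776
Ferndale County: $712,904 × 0.00671 = $4,783.58584
Hospital District: $712,904 × 0.00127 = $905.38808
Total = $32,829.2292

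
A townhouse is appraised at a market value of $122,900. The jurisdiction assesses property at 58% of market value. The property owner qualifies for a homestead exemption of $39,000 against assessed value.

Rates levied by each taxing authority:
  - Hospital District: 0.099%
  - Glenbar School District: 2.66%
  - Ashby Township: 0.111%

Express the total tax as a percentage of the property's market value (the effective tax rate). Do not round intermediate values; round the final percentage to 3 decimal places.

0.754%

Assessed value = $122,900 × 0.58 = $71,282
Taxable value = $71,282 − $39,000 = $32,282
Hospital District: $32,282 × 0.00099 = $31.95918
Glenbar School District: $32,282 × 0.0266 = $858.7012
Ashby Township: $32,282 × 0.00111 = $35.83302
Total tax = $926.4934
Effective rate = $926.4934 ÷ $122,900 = 0.754% of market value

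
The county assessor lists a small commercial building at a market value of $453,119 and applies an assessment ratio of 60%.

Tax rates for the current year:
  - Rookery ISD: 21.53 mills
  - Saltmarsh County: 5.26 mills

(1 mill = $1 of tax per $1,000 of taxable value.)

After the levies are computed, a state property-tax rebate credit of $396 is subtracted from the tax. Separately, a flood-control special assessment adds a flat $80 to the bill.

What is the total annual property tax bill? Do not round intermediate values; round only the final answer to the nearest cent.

$6,967.43

Assessed value = $453,119 × 0.6 = $271,871.4
Rookery ISD: $271,871.4 × 0.02153 = $5,853.391242
Saltmarsh County: $271,871.4 × 0.00526 = $1,430.043564
Levies subtotal = $7,283.434806
After credit = $7,283.434806 − $396 = $6,887.434806
Total = $6,887.434806 + $80 = $6,967.434806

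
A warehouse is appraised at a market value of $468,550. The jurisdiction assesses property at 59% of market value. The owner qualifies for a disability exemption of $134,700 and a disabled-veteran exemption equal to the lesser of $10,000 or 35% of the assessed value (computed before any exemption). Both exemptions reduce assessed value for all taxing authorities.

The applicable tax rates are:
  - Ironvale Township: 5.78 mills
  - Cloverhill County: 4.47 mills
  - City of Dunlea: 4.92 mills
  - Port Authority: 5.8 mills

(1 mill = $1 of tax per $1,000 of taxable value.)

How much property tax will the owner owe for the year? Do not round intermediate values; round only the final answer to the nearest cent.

Assessed value = $468,550 × 0.59 = $276,444.5
Disabled-veteran exemption = min($10,000, 35% × $276,444.5) = min($10,000, $96,755.575) = $10,000 (dollar cap binds)
Taxable value = $276,444.5 − $134,700 − $10,000 = $131,744.5
Ironvale Township: $131,744.5 × 0.00578 = $761.48321
Cloverhill County: $131,744.5 × 0.00447 = $588.897915
City of Dunlea: $131,744.5 × 0.00492 = $648.18294
Port Authority: $131,744.5 × 0.0058 = $764.1181
Total = $2,762.682165

$2,762.68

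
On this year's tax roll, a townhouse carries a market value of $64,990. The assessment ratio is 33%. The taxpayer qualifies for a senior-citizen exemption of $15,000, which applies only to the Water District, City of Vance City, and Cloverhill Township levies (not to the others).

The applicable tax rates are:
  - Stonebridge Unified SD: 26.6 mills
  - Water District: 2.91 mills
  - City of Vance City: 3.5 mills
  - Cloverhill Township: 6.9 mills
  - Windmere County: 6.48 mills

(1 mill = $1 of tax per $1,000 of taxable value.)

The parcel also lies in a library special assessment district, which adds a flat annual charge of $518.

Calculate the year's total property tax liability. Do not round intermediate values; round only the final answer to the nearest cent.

$1,313.26

Assessed value = $64,990 × 0.33 = $21,446.7
Stonebridge Unified SD: $21,446.7 × 0.0266 = $570.48222
Water District: ($21,446.7 − $15,000) × 0.00291 = $6,446.7 × 0.00291 = $18.759897
City of Vance City: ($21,446.7 − $15,000) × 0.0035 = $6,446.7 × 0.0035 = $22.56345
Cloverhill Township: ($21,446.7 − $15,000) × 0.0069 = $6,446.7 × 0.0069 = $44.48223
Windmere County: $21,446.7 × 0.00648 = $138.974616
Levies subtotal = $795.262413
Total = $795.262413 + $518 = $1,313.262413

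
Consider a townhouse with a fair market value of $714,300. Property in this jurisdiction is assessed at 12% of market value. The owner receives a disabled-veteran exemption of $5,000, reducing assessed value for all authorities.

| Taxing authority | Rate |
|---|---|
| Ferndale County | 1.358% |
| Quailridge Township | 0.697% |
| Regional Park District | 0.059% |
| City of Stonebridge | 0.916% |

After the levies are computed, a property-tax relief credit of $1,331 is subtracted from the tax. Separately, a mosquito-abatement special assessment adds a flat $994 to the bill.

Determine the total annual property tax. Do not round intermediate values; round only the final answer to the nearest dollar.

Assessed value = $714,300 × 0.12 = $85,716
Taxable value = $85,716 − $5,000 = $80,716
Ferndale County: $80,716 × 0.01358 = $1,096.12328
Quailridge Township: $80,716 × 0.00697 = $562.59052
Regional Park District: $80,716 × 0.00059 = $47.62244
City of Stonebridge: $80,716 × 0.00916 = $739.35856
Levies subtotal = $2,445.6948
After credit = $2,445.6948 − $1,331 = $1,114.6948
Total = $1,114.6948 + $994 = $2,108.6948

$2,109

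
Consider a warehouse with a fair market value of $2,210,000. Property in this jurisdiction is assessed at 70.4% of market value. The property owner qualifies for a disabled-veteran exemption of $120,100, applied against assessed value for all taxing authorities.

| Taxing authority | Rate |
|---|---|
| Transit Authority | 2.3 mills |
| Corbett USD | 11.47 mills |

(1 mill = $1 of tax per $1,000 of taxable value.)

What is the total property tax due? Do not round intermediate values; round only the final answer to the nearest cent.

$19,770.14

Assessed value = $2,210,000 × 0.704 = $1,555,840
Taxable value = $1,555,840 − $120,100 = $1,435,740
Transit Authority: $1,435,740 × 0.0023 = $3,302.202
Corbett USD: $1,435,740 × 0.01147 = $16,467.9378
Total = $3,302.202 + $16,467.9378 = $19,770.1398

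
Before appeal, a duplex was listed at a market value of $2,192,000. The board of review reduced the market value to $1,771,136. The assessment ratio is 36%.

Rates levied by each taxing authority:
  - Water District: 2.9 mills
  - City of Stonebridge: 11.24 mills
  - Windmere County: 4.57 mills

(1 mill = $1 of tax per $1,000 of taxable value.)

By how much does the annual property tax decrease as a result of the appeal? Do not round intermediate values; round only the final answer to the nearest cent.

Old assessed value = $2,192,000 × 0.36 = $789,120
New assessed value = $1,771,136 × 0.36 = $637,608.96
Combined rate = 0.0029 + 0.01124 + 0.00457 = 0.01871
Old tax = $789,120 × 0.01871 = $14,764.4352
New tax = $637,608.96 × 0.01871 = $11,929.6636416
Reduction = $14,764.4352 − $11,929.6636416 = $2,834.7715584

$2,834.77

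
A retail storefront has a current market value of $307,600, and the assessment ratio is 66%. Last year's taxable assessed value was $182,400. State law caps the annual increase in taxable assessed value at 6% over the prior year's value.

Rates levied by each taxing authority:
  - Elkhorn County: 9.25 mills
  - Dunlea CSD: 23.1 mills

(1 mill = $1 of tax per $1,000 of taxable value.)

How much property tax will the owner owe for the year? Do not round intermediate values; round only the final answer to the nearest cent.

Uncapped assessed value = $307,600 × 0.66 = $203,016
Cap limit = $182,400 × 1.06 = $193,344
Taxable assessed value = min($203,016, $193,344) = $193,344 (cap binds)
Elkhorn County: $193,344 × 0.00925 = $1,788.432
Dunlea CSD: $193,344 × 0.0231 = $4,466.2464
Total = $6,254.6784

$6,254.68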